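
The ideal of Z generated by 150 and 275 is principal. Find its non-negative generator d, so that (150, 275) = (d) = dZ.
In the PID Z, (a, b) is generated by gcd(a, b). Compute gcd(275, 150) with the extended Euclidean algorithm, tracking rows (r, s, t) with s·275 + t·150 = r:
  row A: (275, 1, 0)   [1·275 + 0·150 = 275]
  row B: (150, 0, 1)   [0·275 + 1·150 = 150]
  275 = 1·150 + 125   → row C = row A − 1·row B = (125, 1, −1)   [check: 1·275 − 1·150 = 125]
  150 = 1·125 + 25   → row D = row B − 1·row C = (25, −1, 2)   [check: −1·275 + 2·150 = 25]
  125 = 5·25 + 0   → remainder 0, stop. gcd = 25 (last nonzero row D).
So gcd(150, 275) = 25, with Bézout identity −1·275 + 2·150 = 25. Containment (⊇): the Bézout identity exhibits 25 as an element of (150, 275), giving (25) ⊆ (150, 275). Containment (⊆): since 25 | 150 and 25 | 275 (150 = 25·6, 275 = 25·11), every Z-linear combination of 150 and 275 is divisible by 25, so (150, 275) ⊆ (25). Therefore (150, 275) = (25), d = 25.

Final answer: (150, 275) = (25); d = 25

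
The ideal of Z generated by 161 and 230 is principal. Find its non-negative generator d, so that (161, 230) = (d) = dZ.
(161, 230) = (23); d = 23

In the PID Z, (a, b) is generated by gcd(a, b). Compute gcd(230, 161) with the extended Euclidean algorithm, tracking rows (r, s, t) with s·230 + t·161 = r:
  row A: (230, 1, 0)   [1·230 + 0·161 = 230]
  row B: (161, 0, 1)   [0·230 + 1·161 = 161]
  230 = 1·161 + 69   → row C = row A − 1·row B = (69, 1, −1)   [check: 1·230 − 1·161 = 69]
  161 = 2·69 + 23   → row D = row B − 2·row C = (23, −2, 3)   [check: −2·230 + 3·161 = 23]
  69 = 3·23 + 0   → remainder 0, stop. gcd = 23 (last nonzero row D).
So gcd(161, 230) = 23, with Bézout identity −2·230 + 3·161 = 23. Containment (⊇): the Bézout identity exhibits 23 as an element of (161, 230), giving (23) ⊆ (161, 230). Containment (⊆): since 23 | 161 and 23 | 230 (161 = 23·7, 230 = 23·10), every Z-linear combination of 161 and 230 is divisible by 23, so (161, 230) ⊆ (23). Therefore (161, 230) = (23), d = 23.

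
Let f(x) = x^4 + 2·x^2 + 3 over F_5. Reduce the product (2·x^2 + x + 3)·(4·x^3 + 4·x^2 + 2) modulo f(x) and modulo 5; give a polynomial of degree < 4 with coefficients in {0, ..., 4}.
a · b ≡ 2·x^2 + 3·x (mod f(x))

Multiply as integer polynomials: a · b = 8·x^5 + 12·x^4 + 16·x^3 + 16·x^2 + 2·x + 6. Reducing coefficients mod 5: a · b ≡ 3·x^5 + 2·x^4 + x^3 + x^2 + 2·x + 1. Now divide by f(x) = x^4 + 2·x^2 + 3 in F_5[x], eliminating the leading term at each step:
  leading term 3·x^5: subtract (3·x)·f(x) = 3·x^5 + x^3 + 4·x, leaving 2·x^4 + x^2 + 3·x + 1 (coefficients mod 5)
  leading term 2·x^4: subtract (2)·f(x) = 2·x^4 + 4·x^2 + 1, leaving 2·x^2 + 3·x (coefficients mod 5)
The degree is now < 4, so this is the remainder. Hence a · b ≡ 2·x^2 + 3·x in F_5[x]/(f).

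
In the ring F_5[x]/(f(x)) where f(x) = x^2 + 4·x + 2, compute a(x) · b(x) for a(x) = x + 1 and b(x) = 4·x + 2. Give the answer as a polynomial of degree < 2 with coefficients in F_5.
a · b ≡ 4 (mod f(x))

Multiply as integer polynomials: a · b = 4·x^2 + 6·x + 2. Reducing coefficients mod 5: a · b ≡ 4·x^2 + x + 2. Now divide by f(x) = x^2 + 4·x + 2 in F_5[x], eliminating the leading term at each step:
  leading term 4·x^2: subtract (4)·f(x) = 4·x^2 + x + 3, leaving 4 (coefficients mod 5)
The degree is now < 2, so this is the remainder. Hence a · b ≡ 4 in F_5[x]/(f).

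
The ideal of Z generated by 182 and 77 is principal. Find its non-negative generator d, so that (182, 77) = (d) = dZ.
(182, 77) = (7); d = 7

In the PID Z, (a, b) is generated by gcd(a, b). Compute gcd(182, 77) with the extended Euclidean algorithm, tracking rows (r, s, t) with s·182 + t·77 = r:
  row A: (182, 1, 0)   [1·182 + 0·77 = 182]
  row B: (77, 0, 1)   [0·182 + 1·77 = 77]
  182 = 2·77 + 28   → row C = row A − 2·row B = (28, 1, −2)   [check: 1·182 − 2·77 = 28]
  77 = 2·28 + 21   → row D = row B − 2·row C = (21, −2, 5)   [check: −2·182 + 5·77 = 21]
  28 = 1·21 + 7   → row E = row C − 1·row D = (7, 3, −7)   [check: 3·182 − 7·77 = 7]
  21 = 3·7 + 0   → remainder 0, stop. gcd = 7 (last nonzero row E).
So gcd(182, 77) = 7, with Bézout identity 3·182 − 7·77 = 7. Containment (⊇): the Bézout identity exhibits 7 as an element of (182, 77), giving (7) ⊆ (182, 77). Containment (⊆): since 7 | 182 and 7 | 77 (182 = 7·26, 77 = 7·11), every Z-linear combination of 182 and 77 is divisible by 7, so (182, 77) ⊆ (7). Therefore (182, 77) = (7), d = 7.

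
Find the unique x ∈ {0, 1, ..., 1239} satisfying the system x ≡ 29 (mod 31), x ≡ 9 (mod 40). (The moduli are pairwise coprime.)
The moduli 31, 40 are pairwise coprime, so by the CRT there is a unique solution mod 31·40 = 1240.
Solve by successive substitution. Start with x ≡ 29 (mod 31).
  Combine with x ≡ 9 (mod 40): write x = 29 + 31·t and require 29 + 31·t ≡ 9 (mod 40), i.e. 31·t ≡ 9 − 29 ≡ 20 (mod 40). Since 31^(−1) ≡ 31 (mod 40), t ≡ 31·20 ≡ 20 (mod 40). So x ≡ 29 + 31·20 = 649 (mod 1240).
Unique solution in [0, 1240): x = 649.

Final answer: x ≡ 649 (mod 1240); the representative in [0, 1240) is 649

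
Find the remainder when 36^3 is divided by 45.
Use repeated squaring. Binary(3) = 11. Walk through the bits of the exponent 3 left-to-right: at each bit after the leading one, square the running value, then multiply by 36 if the bit is 1 (always reducing mod 45):
  bit 1 = 1 (leading): start with 36.
  bit 2 = 1: square 36^2 = 1296 ≡ 36; bit is 1, so multiply 36·36 = 1296 ≡ 36 (mod 45).
Final value: 36^3 ≡ 36 (mod 45).

Final answer: 36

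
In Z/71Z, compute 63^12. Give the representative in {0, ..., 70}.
Use repeated squaring. Binary(12) = 1100. Walk through the bits of the exponent 12 left-to-right: at each bit after the leading one, square the running value, then multiply by 63 if the bit is 1 (always reducing mod 71):
  bit 1 = 1 (leading): start with 63.
  bit 2 = 1: square 63^2 = 3969 ≡ 64; bit is 1, so multiply 64·63 = 4032 ≡ 56 (mod 71).
  bit 3 = 0: square 56^2 = 3136 ≡ 12 (mod 71).
  bit 4 = 0: square 12^2 = 144 ≡ 2 (mod 71).
Final value: 63^12 ≡ 2 (mod 71).

Final answer: 2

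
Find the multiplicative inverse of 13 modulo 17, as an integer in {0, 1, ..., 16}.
Apply the extended Euclidean algorithm to (17, 13), tracking rows (r, s, t) with s·17 + t·13 = r. Each division r_prev = q·r_cur + r_new produces the new row as (previous row) − q·(current row):
  row A: (17, 1, 0)   [1·17 + 0·13 = 17]
  row B: (13, 0, 1)   [0·17 + 1·13 = 13]
  17 = 1·13 + 4   → row C = row A − 1·row B = (4, 1, −1)   [check: 1·17 − 1·13 = 4]
  13 = 3·4 + 1   → row D = row B − 3·row C = (1, −3, 4)   [check: −3·17 + 4·13 = 1]
  4 = 4·1 + 0   → remainder 0, stop. gcd = 1 (last nonzero row D).
The gcd is 1, so 13 is invertible mod 17. The last nonzero row gives −3·17 + 4·13 = 1, so t = 4. So 13^(−1) ≡ 4 (mod 17). Verify: 13 · 4 = 52 ≡ 1 (mod 17). ✓

Final answer: 13^(−1) ≡ 4 (mod 17)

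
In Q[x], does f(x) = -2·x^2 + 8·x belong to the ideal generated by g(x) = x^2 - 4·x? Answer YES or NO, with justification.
YES

In Q[x] the ideal (g) consists of all multiples of g, so f ∈ (g) iff g | f, i.e. iff the remainder of f on division by g is 0. Divide f by g (g is monic, so eliminate the leading term of the running remainder at each step):
  leading term -2·x^2: subtract (-2)·g(x) = -2·x^2 + 8·x, leaving 0
The remainder is 0, so f(x) = g(x) · h(x) with h(x) = -2. Hence g | f, i.e. f ∈ (g).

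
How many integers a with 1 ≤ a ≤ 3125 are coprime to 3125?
2500

The number of a ∈ {1, ..., 3125} with gcd(a, 3125) = 1 is by definition Euler's totient φ(3125). φ is multiplicative, with φ(p^e) = p^e − p^(e−1). Factorise 3125 = 5^5. Then
  φ(3125) = (5^5 − 5^4) = 2500 = 2500.
So there are 2500 such integers.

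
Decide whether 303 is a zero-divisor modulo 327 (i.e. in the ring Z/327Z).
YES

gcd(303, 327) = 3 > 1, so 303 is not a unit in Z/327Z. In Z/nZ every nonzero non-unit is a zero-divisor: explicitly, take b = 327/gcd = 109 ≠ 0 (mod 327); then 303·109 = 33027 = 101·327, i.e. 303·109 ≡ 0 (mod 327). So 303 is a zero-divisor.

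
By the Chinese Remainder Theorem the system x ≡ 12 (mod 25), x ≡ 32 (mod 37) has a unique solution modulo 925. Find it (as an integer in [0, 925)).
The moduli 25, 37 are pairwise coprime, so by the CRT there is a unique solution mod 25·37 = 925.
Solve by successive substitution. Start with x ≡ 12 (mod 25).
  Combine with x ≡ 32 (mod 37): write x = 12 + 25·t and require 12 + 25·t ≡ 32 (mod 37), i.e. 25·t ≡ 32 − 12 ≡ 20 (mod 37). Since 25^(−1) ≡ 3 (mod 37), t ≡ 3·20 ≡ 23 (mod 37). So x ≡ 12 + 25·23 = 587 (mod 925).
Unique solution in [0, 925): x = 587.

Final answer: x ≡ 587 (mod 925); the representative in [0, 925) is 587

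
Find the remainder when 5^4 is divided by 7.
2

Use repeated squaring. Binary(4) = 100. Walk through the bits of the exponent 4 left-to-right: at each bit after the leading one, square the running value, then multiply by 5 if the bit is 1 (always reducing mod 7):
  bit 1 = 1 (leading): start with 5.
  bit 2 = 0: square 5^2 = 25 ≡ 4 (mod 7).
  bit 3 = 0: square 4^2 = 16 ≡ 2 (mod 7).
Final value: 5^4 ≡ 2 (mod 7).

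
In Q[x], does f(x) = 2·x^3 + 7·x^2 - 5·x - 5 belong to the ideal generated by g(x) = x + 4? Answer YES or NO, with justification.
NO

In Q[x] the ideal (g) consists of all multiples of g, so f ∈ (g) iff g | f, i.e. iff the remainder of f on division by g is 0. Divide f by g (g is monic, so eliminate the leading term of the running remainder at each step):
  leading term 2·x^3: subtract (2·x^2)·g(x) = 2·x^3 + 8·x^2, leaving -x^2 - 5·x - 5
  leading term -x^2: subtract (-x)·g(x) = -x^2 - 4·x, leaving -x - 5
  leading term -x: subtract (-1)·g(x) = -x - 4, leaving -1
The remainder r(x) = -1 ≠ 0 (and deg r < deg g), so g ∤ f, i.e. f ∉ (g).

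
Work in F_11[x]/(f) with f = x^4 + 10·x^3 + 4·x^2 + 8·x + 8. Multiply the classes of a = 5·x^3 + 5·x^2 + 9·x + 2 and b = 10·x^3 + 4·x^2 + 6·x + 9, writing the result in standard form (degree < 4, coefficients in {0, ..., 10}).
Multiply as integer polynomials: a · b = 50·x^6 + 70·x^5 + 140·x^4 + 131·x^3 + 107·x^2 + 93·x + 18. Reducing coefficients mod 11: a · b ≡ 6·x^6 + 4·x^5 + 8·x^4 + 10·x^3 + 8·x^2 + 5·x + 7. Now divide by f(x) = x^4 + 10·x^3 + 4·x^2 + 8·x + 8 in F_11[x], eliminating the leading term at each step:
  leading term 6·x^6: subtract (6·x^2)·f(x) = 6·x^6 + 5·x^5 + 2·x^4 + 4·x^3 + 4·x^2, leaving 10·x^5 + 6·x^4 + 6·x^3 + 4·x^2 + 5·x + 7 (coefficients mod 11)
  leading term 10·x^5: subtract (10·x)·f(x) = 10·x^5 + x^4 + 7·x^3 + 3·x^2 + 3·x, leaving 5·x^4 + 10·x^3 + x^2 + 2·x + 7 (coefficients mod 11)
  leading term 5·x^4: subtract (5)·f(x) = 5·x^4 + 6·x^3 + 9·x^2 + 7·x + 7, leaving 4·x^3 + 3·x^2 + 6·x (coefficients mod 11)
The degree is now < 4, so this is the remainder. Hence a · b ≡ 4·x^3 + 3·x^2 + 6·x in F_11[x]/(f).

Final answer: a · b ≡ 4·x^3 + 3·x^2 + 6·x (mod f(x))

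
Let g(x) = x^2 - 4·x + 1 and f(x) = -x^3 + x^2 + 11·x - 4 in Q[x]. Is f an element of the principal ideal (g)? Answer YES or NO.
NO

In Q[x] the ideal (g) consists of all multiples of g, so f ∈ (g) iff g | f, i.e. iff the remainder of f on division by g is 0. Divide f by g (g is monic, so eliminate the leading term of the running remainder at each step):
  leading term -x^3: subtract (-x)·g(x) = -x^3 + 4·x^2 - x, leaving -3·x^2 + 12·x - 4
  leading term -3·x^2: subtract (-3)·g(x) = -3·x^2 + 12·x - 3, leaving -1
The remainder r(x) = -1 ≠ 0 (and deg r < deg g), so g ∤ f, i.e. f ∉ (g).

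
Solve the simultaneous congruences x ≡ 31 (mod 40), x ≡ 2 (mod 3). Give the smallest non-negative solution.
x ≡ 71 (mod 120); the representative in [0, 120) is 71

The moduli 40, 3 are pairwise coprime, so by the CRT there is a unique solution mod 40·3 = 120.
Solve by successive substitution. Start with x ≡ 31 (mod 40).
  Combine with x ≡ 2 (mod 3): write x = 31 + 40·t and require 31 + 40·t ≡ 2 (mod 3), i.e. 40·t ≡ 2 − 31 ≡ 1 (mod 3). Since 40^(−1) ≡ 1 (mod 3) (40 ≡ 1 (mod 3)), t ≡ 1·1 ≡ 1 (mod 3). So x ≡ 31 + 40·1 = 71 (mod 120).
Unique solution in [0, 120): x = 71.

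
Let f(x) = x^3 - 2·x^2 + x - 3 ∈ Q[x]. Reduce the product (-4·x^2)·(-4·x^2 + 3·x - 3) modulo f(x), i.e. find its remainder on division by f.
First multiply in Q[x] without reducing: a · b = 16·x^4 - 12·x^3 + 12·x^2. Now divide by f(x) = x^3 - 2·x^2 + x - 3, eliminating the leading term at each step:
  leading term 16·x^4: subtract (16·x)·f(x) = 16·x^4 - 32·x^3 + 16·x^2 - 48·x, leaving 20·x^3 - 4·x^2 + 48·x
  leading term 20·x^3: subtract (20)·f(x) = 20·x^3 - 40·x^2 + 20·x - 60, leaving 36·x^2 + 28·x + 60
The degree is now < 3, so this is the remainder. Hence a · b ≡ 36·x^2 + 28·x + 60 in Q[x]/(f).

Final answer: a · b ≡ 36·x^2 + 28·x + 60 (mod f(x))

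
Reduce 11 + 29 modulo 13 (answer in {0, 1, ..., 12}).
1

Reduce the summands first: 29 ≡ 3 (mod 13), so 11 + 29 ≡ 11 + 3 (mod 13). 11 + 3 = 14; 14 = 1·13 + 1, so (11 + 29) mod 13 = 1.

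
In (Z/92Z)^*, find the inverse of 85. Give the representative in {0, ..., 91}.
85^(−1) ≡ 13 (mod 92)

Apply the extended Euclidean algorithm to (92, 85), tracking rows (r, s, t) with s·92 + t·85 = r. Each division r_prev = q·r_cur + r_new produces the new row as (previous row) − q·(current row):
  row A: (92, 1, 0)   [1·92 + 0·85 = 92]
  row B: (85, 0, 1)   [0·92 + 1·85 = 85]
  92 = 1·85 + 7   → row C = row A − 1·row B = (7, 1, −1)   [check: 1·92 − 1·85 = 7]
  85 = 12·7 + 1   → row D = row B − 12·row C = (1, −12, 13)   [check: −12·92 + 13·85 = 1]
  7 = 7·1 + 0   → remainder 0, stop. gcd = 1 (last nonzero row D).
The gcd is 1, so 85 is invertible mod 92. The last nonzero row gives −12·92 + 13·85 = 1, so t = 13. So 85^(−1) ≡ 13 (mod 92). Verify: 85 · 13 = 1105 ≡ 1 (mod 92). ✓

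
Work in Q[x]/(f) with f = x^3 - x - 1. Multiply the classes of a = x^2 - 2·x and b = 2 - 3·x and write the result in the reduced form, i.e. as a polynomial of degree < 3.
a · b ≡ 8·x^2 - 7·x - 3 (mod f(x))

First multiply in Q[x] without reducing: a · b = -3·x^3 + 8·x^2 - 4·x. Now divide by f(x) = x^3 - x - 1, eliminating the leading term at each step:
  leading term -3·x^3: subtract (-3)·f(x) = -3·x^3 + 3·x + 3, leaving 8·x^2 - 7·x - 3
The degree is now < 3, so this is the remainder. Hence a · b ≡ 8·x^2 - 7·x - 3 in Q[x]/(f).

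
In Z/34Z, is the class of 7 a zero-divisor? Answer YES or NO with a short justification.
gcd(7, 34) = 1, so 7 is a unit in Z/34Z (it has a multiplicative inverse). A unit cannot be a zero-divisor: if 7·b ≡ 0 then multiplying both sides by 7^(−1) gives b ≡ 0. So 7 is not a zero-divisor.

Final answer: NO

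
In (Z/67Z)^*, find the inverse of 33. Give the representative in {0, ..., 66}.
33^(−1) ≡ 65 (mod 67)

Apply the extended Euclidean algorithm to (67, 33), tracking rows (r, s, t) with s·67 + t·33 = r. Each division r_prev = q·r_cur + r_new produces the new row as (previous row) − q·(current row):
  row A: (67, 1, 0)   [1·67 + 0·33 = 67]
  row B: (33, 0, 1)   [0·67 + 1·33 = 33]
  67 = 2·33 + 1   → row C = row A − 2·row B = (1, 1, −2)   [check: 1·67 − 2·33 = 1]
  33 = 33·1 + 0   → remainder 0, stop. gcd = 1 (last nonzero row C).
The gcd is 1, so 33 is invertible mod 67. The last nonzero row gives 1·67 − 2·33 = 1, so t = −2. So 33^(−1) ≡ −2 ≡ 65 (mod 67). Verify: 33 · 65 = 2145 ≡ 1 (mod 67). ✓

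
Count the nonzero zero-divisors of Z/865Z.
In Z/865Z each nonzero element is either a unit (gcd with 865 is 1) or a zero-divisor (gcd > 1). The number of units is φ(865): factorise 865 = 5 · 173, so φ(865) = (5 − 1) · (173 − 1) = 4 · 172 = 688. The nonzero elements number 865 − 1 = 864. Hence the nonzero zero-divisors number 864 − 688 = 176.

Final answer: Z/865Z has 176 nonzero zero-divisors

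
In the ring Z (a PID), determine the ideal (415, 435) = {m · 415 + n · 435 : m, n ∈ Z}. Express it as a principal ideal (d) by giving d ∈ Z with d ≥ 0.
In the PID Z, (a, b) is generated by gcd(a, b). Compute gcd(435, 415) with the extended Euclidean algorithm, tracking rows (r, s, t) with s·435 + t·415 = r:
  row A: (435, 1, 0)   [1·435 + 0·415 = 435]
  row B: (415, 0, 1)   [0·435 + 1·415 = 415]
  435 = 1·415 + 20   → row C = row A − 1·row B = (20, 1, −1)   [check: 1·435 − 1·415 = 20]
  415 = 20·20 + 15   → row D = row B − 20·row C = (15, −20, 21)   [check: −20·435 + 21·415 = 15]
  20 = 1·15 + 5   → row E = row C − 1·row D = (5, 21, −22)   [check: 21·435 − 22·415 = 5]
  15 = 3·5 + 0   → remainder 0, stop. gcd = 5 (last nonzero row E).
So gcd(415, 435) = 5, with Bézout identity 21·435 − 22·415 = 5. Containment (⊇): the Bézout identity exhibits 5 as an element of (415, 435), giving (5) ⊆ (415, 435). Containment (⊆): since 5 | 415 and 5 | 435 (415 = 5·83, 435 = 5·87), every Z-linear combination of 415 and 435 is divisible by 5, so (415, 435) ⊆ (5). Therefore (415, 435) = (5), d = 5.

Final answer: (415, 435) = (5); d = 5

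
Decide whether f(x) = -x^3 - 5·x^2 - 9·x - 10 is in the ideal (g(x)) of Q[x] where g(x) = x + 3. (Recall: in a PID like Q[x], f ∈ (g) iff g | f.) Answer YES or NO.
In Q[x] the ideal (g) consists of all multiples of g, so f ∈ (g) iff g | f, i.e. iff the remainder of f on division by g is 0. Divide f by g (g is monic, so eliminate the leading term of the running remainder at each step):
  leading term -x^3: subtract (-x^2)·g(x) = -x^3 - 3·x^2, leaving -2·x^2 - 9·x - 10
  leading term -2·x^2: subtract (-2·x)·g(x) = -2·x^2 - 6·x, leaving -3·x - 10
  leading term -3·x: subtract (-3)·g(x) = -3·x - 9, leaving -1
The remainder r(x) = -1 ≠ 0 (and deg r < deg g), so g ∤ f, i.e. f ∉ (g).

Final answer: NO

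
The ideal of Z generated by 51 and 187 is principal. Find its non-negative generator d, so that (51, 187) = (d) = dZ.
(51, 187) = (17); d = 17

In the PID Z, (a, b) is generated by gcd(a, b). Compute gcd(187, 51) with the extended Euclidean algorithm, tracking rows (r, s, t) with s·187 + t·51 = r:
  row A: (187, 1, 0)   [1·187 + 0·51 = 187]
  row B: (51, 0, 1)   [0·187 + 1·51 = 51]
  187 = 3·51 + 34   → row C = row A − 3·row B = (34, 1, −3)   [check: 1·187 − 3·51 = 34]
  51 = 1·34 + 17   → row D = row B − 1·row C = (17, −1, 4)   [check: −1·187 + 4·51 = 17]
  34 = 2·17 + 0   → remainder 0, stop. gcd = 17 (last nonzero row D).
So gcd(51, 187) = 17, with Bézout identity −1·187 + 4·51 = 17. Containment (⊇): the Bézout identity exhibits 17 as an element of (51, 187), giving (17) ⊆ (51, 187). Containment (⊆): since 17 | 51 and 17 | 187 (51 = 17·3, 187 = 17·11), every Z-linear combination of 51 and 187 is divisible by 17, so (51, 187) ⊆ (17). Therefore (51, 187) = (17), d = 17.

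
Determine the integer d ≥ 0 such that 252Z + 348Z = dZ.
(252, 348) = (12); d = 12

In the PID Z, (a, b) is generated by gcd(a, b). Compute gcd(348, 252) with the extended Euclidean algorithm, tracking rows (r, s, t) with s·348 + t·252 = r:
  row A: (348, 1, 0)   [1·348 + 0·252 = 348]
  row B: (252, 0, 1)   [0·348 + 1·252 = 252]
  348 = 1·252 + 96   → row C = row A − 1·row B = (96, 1, −1)   [check: 1·348 − 1·252 = 96]
  252 = 2·96 + 60   → row D = row B − 2·row C = (60, −2, 3)   [check: −2·348 + 3·252 = 60]
  96 = 1·60 + 36   → row E = row C − 1·row D = (36, 3, −4)   [check: 3·348 − 4·252 = 36]
  60 = 1·36 + 24   → row F = row D − 1·row E = (24, −5, 7)   [check: −5·348 + 7·252 = 24]
  36 = 1·24 + 12   → row G = row E − 1·row F = (12, 8, −11)   [check: 8·348 − 11·252 = 12]
  24 = 2·12 + 0   → remainder 0, stop. gcd = 12 (last nonzero row G).
So gcd(252, 348) = 12, with Bézout identity 8·348 − 11·252 = 12. Containment (⊇): the Bézout identity exhibits 12 as an element of (252, 348), giving (12) ⊆ (252, 348). Containment (⊆): since 12 | 252 and 12 | 348 (252 = 12·21, 348 = 12·29), every Z-linear combination of 252 and 348 is divisible by 12, so (252, 348) ⊆ (12). Therefore (252, 348) = (12), d = 12.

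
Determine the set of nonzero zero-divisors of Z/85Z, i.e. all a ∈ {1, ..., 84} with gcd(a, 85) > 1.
An element a ∈ Z/85Z (with a ≠ 0) is a zero-divisor iff gcd(a, 85) > 1 (because a is a unit precisely when gcd(a, n) = 1, and in Z/nZ every nonzero, non-unit element is a zero-divisor). Scan a = 1, ..., 84 and keep those with gcd(a, 85) > 1:
  gcd(5, 85) = 5, gcd(10, 85) = 5, gcd(15, 85) = 5, gcd(17, 85) = 17, gcd(20, 85) = 5, gcd(25, 85) = 5, gcd(30, 85) = 5, gcd(34, 85) = 17, gcd(35, 85) = 5, gcd(40, 85) = 5, gcd(45, 85) = 5, gcd(50, 85) = 5, gcd(51, 85) = 17, gcd(55, 85) = 5, gcd(60, 85) = 5, gcd(65, 85) = 5, gcd(68, 85) = 17, gcd(70, 85) = 5, gcd(75, 85) = 5, gcd(80, 85) = 5.
All other a ∈ {1, ..., 84} have gcd(a, 85) = 1 and are units. So the nonzero zero-divisors are exactly the 20 values of a appearing in this scan.

Final answer: nonzero zero-divisors of Z/85Z = {5, 10, 15, 17, 20, 25, 30, 34, 35, 40, 45, 50, 51, 55, 60, 65, 68, 70, 75, 80}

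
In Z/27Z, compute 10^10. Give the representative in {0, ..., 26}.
10

Use repeated squaring. Binary(10) = 1010. Walk through the bits of the exponent 10 left-to-right: at each bit after the leading one, square the running value, then multiply by 10 if the bit is 1 (always reducing mod 27):
  bit 1 = 1 (leading): start with 10.
  bit 2 = 0: square 10^2 = 100 ≡ 19 (mod 27).
  bit 3 = 1: square 19^2 = 361 ≡ 10; bit is 1, so multiply 10·10 = 100 ≡ 19 (mod 27).
  bit 4 = 0: square 19^2 = 361 ≡ 10 (mod 27).
Final value: 10^10 ≡ 10 (mod 27).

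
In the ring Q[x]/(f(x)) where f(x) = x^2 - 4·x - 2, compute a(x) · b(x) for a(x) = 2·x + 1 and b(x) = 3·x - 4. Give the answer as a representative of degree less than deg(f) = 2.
First multiply in Q[x] without reducing: a · b = 6·x^2 - 5·x - 4. Now divide by f(x) = x^2 - 4·x - 2, eliminating the leading term at each step:
  leading term 6·x^2: subtract (6)·f(x) = 6·x^2 - 24·x - 12, leaving 19·x + 8
The degree is now < 2, so this is the remainder. Hence a · b ≡ 19·x + 8 in Q[x]/(f).

Final answer: a · b ≡ 19·x + 8 (mod f(x))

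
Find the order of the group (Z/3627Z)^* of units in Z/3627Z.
(Z/3627Z)^* consists of the classes a with gcd(a, 3627) = 1, so its order is φ(3627). φ is multiplicative, with φ(p^e) = p^e − p^(e−1). Factorise 3627 = 3^2 · 13 · 31. Then
  φ(3627) = (3^2 − 3^1) · (13 − 1) · (31 − 1) = 6 · 12 · 30 = 2160.
Thus |(Z/3627Z)^*| = 2160.

Final answer: |(Z/3627Z)^*| = 2160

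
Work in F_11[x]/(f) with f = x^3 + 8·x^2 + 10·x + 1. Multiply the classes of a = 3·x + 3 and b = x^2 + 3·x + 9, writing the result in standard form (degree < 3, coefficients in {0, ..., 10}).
a · b ≡ 10·x^2 + 6·x + 2 (mod f(x))

Multiply as integer polynomials: a · b = 3·x^3 + 12·x^2 + 36·x + 27. Reducing coefficients mod 11: a · b ≡ 3·x^3 + x^2 + 3·x + 5. Now divide by f(x) = x^3 + 8·x^2 + 10·x + 1 in F_11[x], eliminating the leading term at each step:
  leading term 3·x^3: subtract (3)·f(x) = 3·x^3 + 2·x^2 + 8·x + 3, leaving 10·x^2 + 6·x + 2 (coefficients mod 11)
The degree is now < 3, so this is the remainder. Hence a · b ≡ 10·x^2 + 6·x + 2 in F_11[x]/(f).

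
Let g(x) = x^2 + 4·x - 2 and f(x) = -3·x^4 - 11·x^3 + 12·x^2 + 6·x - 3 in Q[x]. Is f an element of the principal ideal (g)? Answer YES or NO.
In Q[x] the ideal (g) consists of all multiples of g, so f ∈ (g) iff g | f, i.e. iff the remainder of f on division by g is 0. Divide f by g (g is monic, so eliminate the leading term of the running remainder at each step):
  leading term -3·x^4: subtract (-3·x^2)·g(x) = -3·x^4 - 12·x^3 + 6·x^2, leaving x^3 + 6·x^2 + 6·x - 3
  leading term x^3: subtract (x)·g(x) = x^3 + 4·x^2 - 2·x, leaving 2·x^2 + 8·x - 3
  leading term 2·x^2: subtract (2)·g(x) = 2·x^2 + 8·x - 4, leaving 1
The remainder r(x) = 1 ≠ 0 (and deg r < deg g), so g ∤ f, i.e. f ∉ (g).

Final answer: NO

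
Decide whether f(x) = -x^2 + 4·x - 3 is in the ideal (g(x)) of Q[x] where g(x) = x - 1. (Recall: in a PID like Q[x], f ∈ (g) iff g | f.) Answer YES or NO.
YES

In Q[x] the ideal (g) consists of all multiples of g, so f ∈ (g) iff g | f, i.e. iff the remainder of f on division by g is 0. Divide f by g (g is monic, so eliminate the leading term of the running remainder at each step):
  leading term -x^2: subtract (-x)·g(x) = -x^2 + x, leaving 3·x - 3
  leading term 3·x: subtract (3)·g(x) = 3·x - 3, leaving 0
The remainder is 0, so f(x) = g(x) · h(x) with h(x) = 3 - x. Hence g | f, i.e. f ∈ (g).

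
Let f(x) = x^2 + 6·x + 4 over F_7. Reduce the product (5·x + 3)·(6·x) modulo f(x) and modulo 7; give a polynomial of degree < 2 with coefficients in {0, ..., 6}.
a · b ≡ 6·x + 6 (mod f(x))

Multiply as integer polynomials: a · b = 30·x^2 + 18·x. Reducing coefficients mod 7: a · b ≡ 2·x^2 + 4·x. Now divide by f(x) = x^2 + 6·x + 4 in F_7[x], eliminating the leading term at each step:
  leading term 2·x^2: subtract (2)·f(x) = 2·x^2 + 5·x + 1, leaving 6·x + 6 (coefficients mod 7)
The degree is now < 2, so this is the remainder. Hence a · b ≡ 6·x + 6 in F_7[x]/(f).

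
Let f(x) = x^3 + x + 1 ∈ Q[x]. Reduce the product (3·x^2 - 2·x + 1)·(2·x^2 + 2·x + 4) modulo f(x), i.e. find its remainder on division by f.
a · b ≡ 4·x^2 - 14·x + 2 (mod f(x))

First multiply in Q[x] without reducing: a · b = 6·x^4 + 2·x^3 + 10·x^2 - 6·x + 4. Now divide by f(x) = x^3 + x + 1, eliminating the leading term at each step:
  leading term 6·x^4: subtract (6·x)·f(x) = 6·x^4 + 6·x^2 + 6·x, leaving 2·x^3 + 4·x^2 - 12·x + 4
  leading term 2·x^3: subtract (2)·f(x) = 2·x^3 + 2·x + 2, leaving 4·x^2 - 14·x + 2
The degree is now < 3, so this is the remainder. Hence a · b ≡ 4·x^2 - 14·x + 2 in Q[x]/(f).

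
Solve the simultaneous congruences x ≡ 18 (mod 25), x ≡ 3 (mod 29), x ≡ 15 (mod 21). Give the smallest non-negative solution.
The moduli 25, 29, 21 are pairwise coprime, so by the CRT there is a unique solution mod 25·29·21 = 15225.
Solve by successive substitution. Start with x ≡ 18 (mod 25).
  Combine with x ≡ 3 (mod 29): write x = 18 + 25·t and require 18 + 25·t ≡ 3 (mod 29), i.e. 25·t ≡ 3 − 18 ≡ 14 (mod 29). Since 25^(−1) ≡ 7 (mod 29), t ≡ 7·14 ≡ 11 (mod 29). So x ≡ 18 + 25·11 = 293 (mod 725).
  Combine with x ≡ 15 (mod 21): write x = 293 + 725·t and require 293 + 725·t ≡ 15 (mod 21), i.e. 725·t ≡ 15 − 293 ≡ 16 (mod 21). Since 725^(−1) ≡ 2 (mod 21) (725 ≡ 11 (mod 21)), t ≡ 2·16 ≡ 11 (mod 21). So x ≡ 293 + 725·11 = 8268 (mod 15225).
Unique solution in [0, 15225): x = 8268.

Final answer: x ≡ 8268 (mod 15225); the representative in [0, 15225) is 8268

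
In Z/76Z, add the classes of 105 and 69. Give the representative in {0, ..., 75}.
22

Reduce the summands first: 105 ≡ 29 (mod 76), so 105 + 69 ≡ 29 + 69 (mod 76). 29 + 69 = 98; 98 = 1·76 + 22, so (105 + 69) mod 76 = 22.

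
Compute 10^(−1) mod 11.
Apply the extended Euclidean algorithm to (11, 10), tracking rows (r, s, t) with s·11 + t·10 = r. Each division r_prev = q·r_cur + r_new produces the new row as (previous row) − q·(current row):
  row A: (11, 1, 0)   [1·11 + 0·10 = 11]
  row B: (10, 0, 1)   [0·11 + 1·10 = 10]
  11 = 1·10 + 1   → row C = row A − 1·row B = (1, 1, −1)   [check: 1·11 − 1·10 = 1]
  10 = 10·1 + 0   → remainder 0, stop. gcd = 1 (last nonzero row C).
The gcd is 1, so 10 is invertible mod 11. The last nonzero row gives 1·11 − 1·10 = 1, so t = −1. So 10^(−1) ≡ −1 ≡ 10 (mod 11). Verify: 10 · 10 = 100 ≡ 1 (mod 11). ✓

Final answer: 10^(−1) ≡ 10 (mod 11)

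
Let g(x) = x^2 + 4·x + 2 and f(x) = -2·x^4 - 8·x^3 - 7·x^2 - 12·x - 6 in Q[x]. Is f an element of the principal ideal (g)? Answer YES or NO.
In Q[x] the ideal (g) consists of all multiples of g, so f ∈ (g) iff g | f, i.e. iff the remainder of f on division by g is 0. Divide f by g (g is monic, so eliminate the leading term of the running remainder at each step):
  leading term -2·x^4: subtract (-2·x^2)·g(x) = -2·x^4 - 8·x^3 - 4·x^2, leaving -3·x^2 - 12·x - 6
  leading term -3·x^2: subtract (-3)·g(x) = -3·x^2 - 12·x - 6, leaving 0
The remainder is 0, so f(x) = g(x) · h(x) with h(x) = -2·x^2 - 3. Hence g | f, i.e. f ∈ (g).

Final answer: YES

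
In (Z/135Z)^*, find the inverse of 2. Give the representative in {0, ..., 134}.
Apply the extended Euclidean algorithm to (135, 2), tracking rows (r, s, t) with s·135 + t·2 = r. Each division r_prev = q·r_cur + r_new produces the new row as (previous row) − q·(current row):
  row A: (135, 1, 0)   [1·135 + 0·2 = 135]
  row B: (2, 0, 1)   [0·135 + 1·2 = 2]
  135 = 67·2 + 1   → row C = row A − 67·row B = (1, 1, −67)   [check: 1·135 − 67·2 = 1]
  2 = 2·1 + 0   → remainder 0, stop. gcd = 1 (last nonzero row C).
The gcd is 1, so 2 is invertible mod 135. The last nonzero row gives 1·135 − 67·2 = 1, so t = −67. So 2^(−1) ≡ −67 ≡ 68 (mod 135). Verify: 2 · 68 = 136 ≡ 1 (mod 135). ✓

Final answer: 2^(−1) ≡ 68 (mod 135)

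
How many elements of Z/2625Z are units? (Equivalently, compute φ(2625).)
An element a ∈ Z/2625Z is a unit iff gcd(a, 2625) = 1, so the number of units is φ(2625). φ is multiplicative, with φ(p^e) = p^e − p^(e−1). Factorise 2625 = 3 · 5^3 · 7. Then
  φ(2625) = (3 − 1) · (5^3 − 5^2) · (7 − 1) = 2 · 100 · 6 = 1200.

Final answer: Z/2625Z has φ(2625) = 1200 units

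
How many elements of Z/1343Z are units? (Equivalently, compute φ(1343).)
Z/1343Z has φ(1343) = 1248 units

An element a ∈ Z/1343Z is a unit iff gcd(a, 1343) = 1, so the number of units is φ(1343). φ is multiplicative, with φ(p^e) = p^e − p^(e−1). Factorise 1343 = 17 · 79. Then
  φ(1343) = (17 − 1) · (79 − 1) = 16 · 78 = 1248.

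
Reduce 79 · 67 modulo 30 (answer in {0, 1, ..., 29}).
13

Reduce the factors first: 79 ≡ 19, 67 ≡ 7 (mod 30), so 79 · 67 ≡ 19 · 7 (mod 30). 19 · 7 = 133. Dividing by 30: 133 = 4·30 + 13. So (79 · 67) mod 30 = 13.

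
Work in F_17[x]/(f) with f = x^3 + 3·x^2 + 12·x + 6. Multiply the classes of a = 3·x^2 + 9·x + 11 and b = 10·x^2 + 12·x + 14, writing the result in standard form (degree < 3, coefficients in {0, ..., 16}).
a · b ≡ 13·x^2 + 3·x + 6 (mod f(x))

Multiply as integer polynomials: a · b = 30·x^4 + 126·x^3 + 260·x^2 + 258·x + 154. Reducing coefficients mod 17: a · b ≡ 13·x^4 + 7·x^3 + 5·x^2 + 3·x + 1. Now divide by f(x) = x^3 + 3·x^2 + 12·x + 6 in F_17[x], eliminating the leading term at each step:
  leading term 13·x^4: subtract (13·x)·f(x) = 13·x^4 + 5·x^3 + 3·x^2 + 10·x, leaving 2·x^3 + 2·x^2 + 10·x + 1 (coefficients mod 17)
  leading term 2·x^3: subtract (2)·f(x) = 2·x^3 + 6·x^2 + 7·x + 12, leaving 13·x^2 + 3·x + 6 (coefficients mod 17)
The degree is now < 3, so this is the remainder. Hence a · b ≡ 13·x^2 + 3·x + 6 in F_17[x]/(f).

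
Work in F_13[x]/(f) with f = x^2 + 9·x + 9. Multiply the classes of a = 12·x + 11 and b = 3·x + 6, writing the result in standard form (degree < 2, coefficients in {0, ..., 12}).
a · b ≡ 2·x + 2 (mod f(x))

Multiply as integer polynomials: a · b = 36·x^2 + 105·x + 66. Reducing coefficients mod 13: a · b ≡ 10·x^2 + x + 1. Now divide by f(x) = x^2 + 9·x + 9 in F_13[x], eliminating the leading term at each step:
  leading term 10·x^2: subtract (10)·f(x) = 10·x^2 + 12·x + 12, leaving 2·x + 2 (coefficients mod 13)
The degree is now < 2, so this is the remainder. Hence a · b ≡ 2·x + 2 in F_13[x]/(f).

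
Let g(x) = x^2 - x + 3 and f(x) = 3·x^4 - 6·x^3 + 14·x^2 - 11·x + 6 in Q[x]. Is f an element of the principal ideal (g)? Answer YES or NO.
YES

In Q[x] the ideal (g) consists of all multiples of g, so f ∈ (g) iff g | f, i.e. iff the remainder of f on division by g is 0. Divide f by g (g is monic, so eliminate the leading term of the running remainder at each step):
  leading term 3·x^4: subtract (3·x^2)·g(x) = 3·x^4 - 3·x^3 + 9·x^2, leaving -3·x^3 + 5·x^2 - 11·x + 6
  leading term -3·x^3: subtract (-3·x)·g(x) = -3·x^3 + 3·x^2 - 9·x, leaving 2·x^2 - 2·x + 6
  leading term 2·x^2: subtract (2)·g(x) = 2·x^2 - 2·x + 6, leaving 0
The remainder is 0, so f(x) = g(x) · h(x) with h(x) = 3·x^2 - 3·x + 2. Hence g | f, i.e. f ∈ (g).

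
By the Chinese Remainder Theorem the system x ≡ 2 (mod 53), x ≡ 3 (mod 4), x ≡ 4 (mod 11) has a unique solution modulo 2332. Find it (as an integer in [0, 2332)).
The moduli 53, 4, 11 are pairwise coprime, so by the CRT there is a unique solution mod 53·4·11 = 2332.
Solve by successive substitution. Start with x ≡ 2 (mod 53).
  Combine with x ≡ 3 (mod 4): write x = 2 + 53·t and require 2 + 53·t ≡ 3 (mod 4), i.e. 53·t ≡ 3 − 2 ≡ 1 (mod 4). Since 53^(−1) ≡ 1 (mod 4) (53 ≡ 1 (mod 4)), t ≡ 1·1 ≡ 1 (mod 4). So x ≡ 2 + 53·1 = 55 (mod 212).
  Combine with x ≡ 4 (mod 11): write x = 55 + 212·t and require 55 + 212·t ≡ 4 (mod 11), i.e. 212·t ≡ 4 − 55 ≡ 4 (mod 11). Since 212^(−1) ≡ 4 (mod 11) (212 ≡ 3 (mod 11)), t ≡ 4·4 ≡ 5 (mod 11). So x ≡ 55 + 212·5 = 1115 (mod 2332).
Unique solution in [0, 2332): x = 1115.

Final answer: x ≡ 1115 (mod 2332); the representative in [0, 2332) is 1115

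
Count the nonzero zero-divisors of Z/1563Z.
Z/1563Z has 522 nonzero zero-divisors

In Z/1563Z each nonzero element is either a unit (gcd with 1563 is 1) or a zero-divisor (gcd > 1). The number of units is φ(1563): factorise 1563 = 3 · 521, so φ(1563) = (3 − 1) · (521 − 1) = 2 · 520 = 1040. The nonzero elements number 1563 − 1 = 1562. Hence the nonzero zero-divisors number 1562 − 1040 = 522.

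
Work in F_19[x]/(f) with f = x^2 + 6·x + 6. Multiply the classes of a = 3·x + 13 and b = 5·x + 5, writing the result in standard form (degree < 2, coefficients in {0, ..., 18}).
a · b ≡ 9·x + 13 (mod f(x))

Multiply as integer polynomials: a · b = 15·x^2 + 80·x + 65. Reducing coefficients mod 19: a · b ≡ 15·x^2 + 4·x + 8. Now divide by f(x) = x^2 + 6·x + 6 in F_19[x], eliminating the leading term at each step:
  leading term 15·x^2: subtract (15)·f(x) = 15·x^2 + 14·x + 14, leaving 9·x + 13 (coefficients mod 19)
The degree is now < 2, so this is the remainder. Hence a · b ≡ 9·x + 13 in F_19[x]/(f).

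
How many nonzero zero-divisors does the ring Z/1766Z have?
In Z/1766Z each nonzero element is either a unit (gcd with 1766 is 1) or a zero-divisor (gcd > 1). The number of units is φ(1766): factorise 1766 = 2 · 883, so φ(1766) = (2 − 1) · (883 − 1) = 1 · 882 = 882. The nonzero elements number 1766 − 1 = 1765. Hence the nonzero zero-divisors number 1765 − 882 = 883.

Final answer: Z/1766Z has 883 nonzero zero-divisors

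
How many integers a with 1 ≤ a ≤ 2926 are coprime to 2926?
1080

The number of a ∈ {1, ..., 2926} with gcd(a, 2926) = 1 is by definition Euler's totient φ(2926). φ is multiplicative, with φ(p^e) = p^e − p^(e−1). Factorise 2926 = 2 · 7 · 11 · 19. Then
  φ(2926) = (2 − 1) · (7 − 1) · (11 − 1) · (19 − 1) = 1 · 6 · 10 · 18 = 1080.
So there are 1080 such integers.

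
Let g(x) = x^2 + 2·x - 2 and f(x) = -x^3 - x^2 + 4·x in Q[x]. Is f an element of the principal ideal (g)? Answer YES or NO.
In Q[x] the ideal (g) consists of all multiples of g, so f ∈ (g) iff g | f, i.e. iff the remainder of f on division by g is 0. Divide f by g (g is monic, so eliminate the leading term of the running remainder at each step):
  leading term -x^3: subtract (-x)·g(x) = -x^3 - 2·x^2 + 2·x, leaving x^2 + 2·x
  leading term x^2: subtract (1)·g(x) = x^2 + 2·x - 2, leaving 2
The remainder r(x) = 2 ≠ 0 (and deg r < deg g), so g ∤ f, i.e. f ∉ (g).

Final answer: NO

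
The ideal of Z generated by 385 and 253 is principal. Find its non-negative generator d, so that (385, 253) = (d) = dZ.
In the PID Z, (a, b) is generated by gcd(a, b). Compute gcd(385, 253) with the extended Euclidean algorithm, tracking rows (r, s, t) with s·385 + t·253 = r:
  row A: (385, 1, 0)   [1·385 + 0·253 = 385]
  row B: (253, 0, 1)   [0·385 + 1·253 = 253]
  385 = 1·253 + 132   → row C = row A − 1·row B = (132, 1, −1)   [check: 1·385 − 1·253 = 132]
  253 = 1·132 + 121   → row D = row B − 1·row C = (121, −1, 2)   [check: −1·385 + 2·253 = 121]
  132 = 1·121 + 11   → row E = row C − 1·row D = (11, 2, −3)   [check: 2·385 − 3·253 = 11]
  121 = 11·11 + 0   → remainder 0, stop. gcd = 11 (last nonzero row E).
So gcd(385, 253) = 11, with Bézout identity 2·385 − 3·253 = 11. Containment (⊇): the Bézout identity exhibits 11 as an element of (385, 253), giving (11) ⊆ (385, 253). Containment (⊆): since 11 | 385 and 11 | 253 (385 = 11·35, 253 = 11·23), every Z-linear combination of 385 and 253 is divisible by 11, so (385, 253) ⊆ (11). Therefore (385, 253) = (11), d = 11.

Final answer: (385, 253) = (11); d = 11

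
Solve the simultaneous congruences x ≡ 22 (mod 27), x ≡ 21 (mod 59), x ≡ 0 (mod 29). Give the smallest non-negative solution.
x ≡ 26158 (mod 46197); the representative in [0, 46197) is 26158

The moduli 27, 59, 29 are pairwise coprime, so by the CRT there is a unique solution mod 27·59·29 = 46197.
Solve by successive substitution. Start with x ≡ 22 (mod 27).
  Combine with x ≡ 21 (mod 59): write x = 22 + 27·t and require 22 + 27·t ≡ 21 (mod 59), i.e. 27·t ≡ 21 − 22 ≡ 58 (mod 59). Since 27^(−1) ≡ 35 (mod 59), t ≡ 35·58 ≡ 24 (mod 59). So x ≡ 22 + 27·24 = 670 (mod 1593).
  Combine with x ≡ 0 (mod 29): write x = 670 + 1593·t and require 670 + 1593·t ≡ 0 (mod 29), i.e. 1593·t ≡ 0 − 670 ≡ 26 (mod 29). Since 1593^(−1) ≡ 14 (mod 29) (1593 ≡ 27 (mod 29)), t ≡ 14·26 ≡ 16 (mod 29). So x ≡ 670 + 1593·16 = 26158 (mod 46197).
Unique solution in [0, 46197): x = 26158.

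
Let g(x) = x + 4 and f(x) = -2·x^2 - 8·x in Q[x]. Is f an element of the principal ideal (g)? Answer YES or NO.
YES

In Q[x] the ideal (g) consists of all multiples of g, so f ∈ (g) iff g | f, i.e. iff the remainder of f on division by g is 0. Divide f by g (g is monic, so eliminate the leading term of the running remainder at each step):
  leading term -2·x^2: subtract (-2·x)·g(x) = -2·x^2 - 8·x, leaving 0
The remainder is 0, so f(x) = g(x) · h(x) with h(x) = -2·x. Hence g | f, i.e. f ∈ (g).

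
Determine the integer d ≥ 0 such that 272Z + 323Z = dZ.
(272, 323) = (17); d = 17

In the PID Z, (a, b) is generated by gcd(a, b). Compute gcd(323, 272) with the extended Euclidean algorithm, tracking rows (r, s, t) with s·323 + t·272 = r:
  row A: (323, 1, 0)   [1·323 + 0·272 = 323]
  row B: (272, 0, 1)   [0·323 + 1·272 = 272]
  323 = 1·272 + 51   → row C = row A − 1·row B = (51, 1, −1)   [check: 1·323 − 1·272 = 51]
  272 = 5·51 + 17   → row D = row B − 5·row C = (17, −5, 6)   [check: −5·323 + 6·272 = 17]
  51 = 3·17 + 0   → remainder 0, stop. gcd = 17 (last nonzero row D).
So gcd(272, 323) = 17, with Bézout identity −5·323 + 6·272 = 17. Containment (⊇): the Bézout identity exhibits 17 as an element of (272, 323), giving (17) ⊆ (272, 323). Containment (⊆): since 17 | 272 and 17 | 323 (272 = 17·16, 323 = 17·19), every Z-linear combination of 272 and 323 is divisible by 17, so (272, 323) ⊆ (17). Therefore (272, 323) = (17), d = 17.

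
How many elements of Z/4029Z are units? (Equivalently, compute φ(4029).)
An element a ∈ Z/4029Z is a unit iff gcd(a, 4029) = 1, so the number of units is φ(4029). φ is multiplicative, with φ(p^e) = p^e − p^(e−1). Factorise 4029 = 3 · 17 · 79. Then
  φ(4029) = (3 − 1) · (17 − 1) · (79 − 1) = 2 · 16 · 78 = 2496.

Final answer: Z/4029Z has φ(4029) = 2496 units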